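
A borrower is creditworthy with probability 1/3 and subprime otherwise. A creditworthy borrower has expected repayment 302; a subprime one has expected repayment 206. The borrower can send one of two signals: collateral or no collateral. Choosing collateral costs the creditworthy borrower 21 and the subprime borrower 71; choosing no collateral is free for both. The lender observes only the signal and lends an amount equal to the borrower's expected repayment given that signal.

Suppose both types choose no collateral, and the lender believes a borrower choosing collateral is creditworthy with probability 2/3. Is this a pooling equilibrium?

At the pooled signal (no collateral) the lender holds the prior 1/3 and pays 1/3·302 + 2/3·206 = 238. Off-path (collateral) belief 2/3 gives 2/3·302 + 1/3·206 = 270.
Creditworthy: no collateral gives 238 − 0 = 238; collateral gives 270 − 21 = 249. Deviates. ✗
Subprime: no collateral gives 238 − 0 = 238; collateral gives 270 − 71 = 199. Stays. ✓

No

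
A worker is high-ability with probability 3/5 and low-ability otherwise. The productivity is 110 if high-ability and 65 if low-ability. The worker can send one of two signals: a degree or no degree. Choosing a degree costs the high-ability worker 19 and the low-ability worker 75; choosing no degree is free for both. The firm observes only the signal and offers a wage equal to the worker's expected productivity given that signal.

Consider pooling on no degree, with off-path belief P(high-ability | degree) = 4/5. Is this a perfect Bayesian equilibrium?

Yes

At the pooled signal (no degree) the firm holds the prior 3/5 and pays 3/5·110 + 2/5·65 = 92. Off-path (degree) belief 4/5 gives 4/5·110 + 1/5·65 = 101.
High-ability: no degree gives 92 − 0 = 92; degree gives 101 − 19 = 82. Stays. ✓
Low-ability: no degree gives 92 − 0 = 92; degree gives 101 − 75 = 26. Stays. ✓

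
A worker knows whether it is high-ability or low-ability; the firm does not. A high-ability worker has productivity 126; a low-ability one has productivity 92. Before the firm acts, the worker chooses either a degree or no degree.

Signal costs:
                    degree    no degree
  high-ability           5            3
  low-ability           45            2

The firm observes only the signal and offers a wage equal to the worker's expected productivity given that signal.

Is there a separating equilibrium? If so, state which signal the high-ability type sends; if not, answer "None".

Try high-ability → degree, low-ability → no degree:
  Under separation the firm infers type exactly: degree → high-ability (pays 126), no degree → low-ability (pays 92).
  High-ability: degree gives 126 − 5 = 121; no degree gives 92 − 3 = 89. No deviation. ✓
  Low-ability: no degree gives 92 − 2 = 90; degree gives 126 − 45 = 81. No deviation. ✓
Both hold — the high-ability type sends degree.

degree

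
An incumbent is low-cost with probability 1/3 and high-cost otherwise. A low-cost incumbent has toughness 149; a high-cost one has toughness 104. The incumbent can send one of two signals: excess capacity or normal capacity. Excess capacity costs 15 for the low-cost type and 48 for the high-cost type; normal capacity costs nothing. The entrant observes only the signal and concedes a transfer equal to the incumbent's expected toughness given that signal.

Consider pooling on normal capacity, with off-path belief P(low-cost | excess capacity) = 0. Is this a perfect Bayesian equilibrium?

Yes

At the pooled signal (normal capacity) the entrant holds the prior 1/3 and pays 1/3·149 + 2/3·104 = 119. Off-path (excess capacity) belief 0 gives 0·149 + 1·104 = 104.
Low-cost: normal capacity gives 119 − 0 = 119; excess capacity gives 104 − 15 = 89. Stays. ✓
High-cost: normal capacity gives 119 − 0 = 119; excess capacity gives 104 − 48 = 56. Stays. ✓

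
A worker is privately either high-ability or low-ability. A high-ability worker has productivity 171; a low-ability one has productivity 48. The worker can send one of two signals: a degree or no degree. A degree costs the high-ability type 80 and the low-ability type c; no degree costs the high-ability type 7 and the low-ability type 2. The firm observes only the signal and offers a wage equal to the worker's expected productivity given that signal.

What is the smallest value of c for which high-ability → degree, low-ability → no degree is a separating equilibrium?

125

Under separation: degree → high-ability (pays 171); no degree → low-ability (pays 48).
High-ability: 171 − 80 = 91 ≥ 48 − 7 = 41. Holds regardless of c. ✓
Low-ability: 48 − 2 ≥ 171 − c, so c ≥ 171 − 46 = 125.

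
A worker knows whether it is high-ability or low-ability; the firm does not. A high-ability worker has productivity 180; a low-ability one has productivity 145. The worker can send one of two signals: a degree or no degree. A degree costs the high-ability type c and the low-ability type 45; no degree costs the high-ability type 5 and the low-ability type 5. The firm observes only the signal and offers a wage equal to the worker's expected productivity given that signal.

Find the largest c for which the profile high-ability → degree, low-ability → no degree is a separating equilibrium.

40

Under separation: degree → high-ability (pays 180); no degree → low-ability (pays 145).
Low-ability: 145 − 5 = 140 ≥ 180 − 45 = 135. Holds regardless of c. ✓
High-ability: 180 − c ≥ 145 − 5, so c ≤ 180 − 140 = 40.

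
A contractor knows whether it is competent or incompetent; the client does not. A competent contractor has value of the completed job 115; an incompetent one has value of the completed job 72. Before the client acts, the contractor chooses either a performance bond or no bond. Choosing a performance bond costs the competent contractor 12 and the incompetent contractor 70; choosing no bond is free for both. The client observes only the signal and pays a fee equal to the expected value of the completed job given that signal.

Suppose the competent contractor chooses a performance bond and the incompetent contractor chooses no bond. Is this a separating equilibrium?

Yes

Under separation the client infers type exactly: bond → competent (pays 115), no bond → incompetent (pays 72).
Competent: bond gives 115 − 12 = 103; no bond gives 72 − 0 = 72. No deviation. ✓
Incompetent: no bond gives 72 − 0 = 72; bond gives 115 − 70 = 45. No deviation. ✓
Both incentive constraints hold.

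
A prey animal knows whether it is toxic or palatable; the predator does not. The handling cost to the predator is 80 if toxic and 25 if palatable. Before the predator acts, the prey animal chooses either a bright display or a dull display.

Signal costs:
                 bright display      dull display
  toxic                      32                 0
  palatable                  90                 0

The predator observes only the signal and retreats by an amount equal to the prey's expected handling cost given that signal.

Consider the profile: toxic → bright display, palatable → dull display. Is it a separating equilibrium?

If types separate, bright display earns payment 80 and dull display earns 25.
Toxic: bright display gives 80 − 32 = 48; dull display gives 25 − 0 = 25. No deviation. ✓
Palatable: dull display gives 25 − 0 = 25; bright display gives 80 − 90 = -10. No deviation. ✓
Neither type gains from mimicking the other.

Yes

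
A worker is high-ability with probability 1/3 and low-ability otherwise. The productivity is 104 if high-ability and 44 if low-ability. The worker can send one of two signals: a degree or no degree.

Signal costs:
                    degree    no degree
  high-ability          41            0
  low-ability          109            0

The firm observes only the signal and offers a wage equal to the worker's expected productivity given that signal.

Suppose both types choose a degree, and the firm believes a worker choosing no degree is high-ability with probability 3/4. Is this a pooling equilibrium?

No

At the pooled signal (degree) the firm holds the prior 1/3 and pays 1/3·104 + 2/3·44 = 64. Off-path (no degree) belief 3/4 gives 3/4·104 + 1/4·44 = 89.
High-ability: degree gives 64 − 41 = 23; no degree gives 89 − 0 = 89. Deviates. ✗
Low-ability: degree gives 64 − 109 = -45; no degree gives 89 − 0 = 89. Deviates. ✗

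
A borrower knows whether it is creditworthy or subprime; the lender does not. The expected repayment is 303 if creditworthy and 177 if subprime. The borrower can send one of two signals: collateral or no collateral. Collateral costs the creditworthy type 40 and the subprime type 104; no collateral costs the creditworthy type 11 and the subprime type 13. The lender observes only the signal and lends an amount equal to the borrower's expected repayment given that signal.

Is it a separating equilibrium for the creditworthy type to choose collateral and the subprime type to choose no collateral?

If types separate, collateral earns payment 303 and no collateral earns 177.
Creditworthy: collateral gives 303 − 40 = 263; no collateral gives 177 − 11 = 166. No deviation. ✓
Subprime: no collateral gives 177 − 13 = 164; collateral gives 303 − 104 = 199. Would deviate. ✗

No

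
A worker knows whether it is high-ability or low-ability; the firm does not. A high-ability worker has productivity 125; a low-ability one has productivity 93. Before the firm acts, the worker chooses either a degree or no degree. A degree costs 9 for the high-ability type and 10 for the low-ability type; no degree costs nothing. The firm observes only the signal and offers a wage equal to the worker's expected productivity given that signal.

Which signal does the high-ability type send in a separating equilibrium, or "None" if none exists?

Try high-ability → degree, low-ability → no degree:
  Under separation the firm infers type exactly: degree → high-ability (pays 125), no degree → low-ability (pays 93).
  High-ability: degree gives 125 − 9 = 116; no degree gives 93 − 0 = 93. No deviation. ✓
  Low-ability: no degree gives 93 − 0 = 93; degree gives 125 − 10 = 115. Would deviate. ✗
Try high-ability → no degree, low-ability → degree:
  Under separation the firm infers type exactly: no degree → high-ability (pays 125), degree → low-ability (pays 93).
  High-ability: no degree gives 125 − 0 = 125; degree gives 93 − 9 = 84. No deviation. ✓
  Low-ability: degree gives 93 − 10 = 83; no degree gives 125 − 0 = 125. Would deviate. ✗
Neither assignment is incentive-compatible.

None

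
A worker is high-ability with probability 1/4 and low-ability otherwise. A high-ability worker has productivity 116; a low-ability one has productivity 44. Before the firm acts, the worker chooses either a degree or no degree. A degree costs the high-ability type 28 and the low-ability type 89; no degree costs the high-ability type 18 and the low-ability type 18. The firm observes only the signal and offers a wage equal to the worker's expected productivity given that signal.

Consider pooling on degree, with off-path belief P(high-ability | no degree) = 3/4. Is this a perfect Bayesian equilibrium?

No

On the equilibrium path (degree) the firm holds the prior 1/4 and pays 1/4·116 + 3/4·44 = 62. Off-path (no degree) belief 3/4 gives 3/4·116 + 1/4·44 = 98.
High-ability: degree gives 62 − 28 = 34; no degree gives 98 − 18 = 80. Deviates. ✗
Low-ability: degree gives 62 − 89 = -27; no degree gives 98 − 18 = 80. Deviates. ✗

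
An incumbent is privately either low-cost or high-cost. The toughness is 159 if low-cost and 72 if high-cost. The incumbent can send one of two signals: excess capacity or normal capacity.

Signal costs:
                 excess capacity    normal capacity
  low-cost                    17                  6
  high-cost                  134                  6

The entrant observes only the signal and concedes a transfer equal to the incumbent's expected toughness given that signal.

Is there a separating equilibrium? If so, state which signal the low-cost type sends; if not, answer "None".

Try low-cost → excess capacity, high-cost → normal capacity:
  If types separate, excess capacity earns payment 159 and normal capacity earns 72.
  Low-cost: excess capacity gives 159 − 17 = 142; normal capacity gives 72 − 6 = 66. No deviation. ✓
  High-cost: normal capacity gives 72 − 6 = 66; excess capacity gives 159 − 134 = 25. No deviation. ✓
Both hold — the low-cost type sends excess capacity.

excess capacity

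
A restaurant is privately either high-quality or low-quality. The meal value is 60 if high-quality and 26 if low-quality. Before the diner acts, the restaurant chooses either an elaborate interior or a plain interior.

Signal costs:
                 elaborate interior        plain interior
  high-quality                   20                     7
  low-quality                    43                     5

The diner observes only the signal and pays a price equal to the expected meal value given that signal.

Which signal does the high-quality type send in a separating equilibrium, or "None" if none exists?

Try high-quality → elaborate interior, low-quality → plain interior:
  Under separation the diner infers type exactly: elaborate interior → high-quality (pays 60), plain interior → low-quality (pays 26).
  High-quality: elaborate interior gives 60 − 20 = 40; plain interior gives 26 − 7 = 19. No deviation. ✓
  Low-quality: plain interior gives 26 − 5 = 21; elaborate interior gives 60 − 43 = 17. No deviation. ✓
Both hold — the high-quality type sends elaborate interior.

elaborate interior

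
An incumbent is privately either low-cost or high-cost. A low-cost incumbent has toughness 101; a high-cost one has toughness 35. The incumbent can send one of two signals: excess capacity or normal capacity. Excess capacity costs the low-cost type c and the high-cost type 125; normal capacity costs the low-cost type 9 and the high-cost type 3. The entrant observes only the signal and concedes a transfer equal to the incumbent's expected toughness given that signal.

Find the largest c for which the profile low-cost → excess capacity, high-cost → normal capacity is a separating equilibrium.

75

Under separation: excess capacity → low-cost (pays 101); normal capacity → high-cost (pays 35).
High-cost: 35 − 3 = 32 ≥ 101 − 125 = -24. Holds regardless of c. ✓
Low-cost: 101 − c ≥ 35 − 9, so c ≤ 101 − 26 = 75.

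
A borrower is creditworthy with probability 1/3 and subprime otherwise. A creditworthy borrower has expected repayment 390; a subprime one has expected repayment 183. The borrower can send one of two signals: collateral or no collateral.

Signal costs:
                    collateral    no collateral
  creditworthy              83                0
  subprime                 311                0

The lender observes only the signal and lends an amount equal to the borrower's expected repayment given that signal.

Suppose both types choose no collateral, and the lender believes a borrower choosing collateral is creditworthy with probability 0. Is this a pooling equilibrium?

At the pooled signal (no collateral) the lender holds the prior 1/3 and pays 1/3·390 + 2/3·183 = 252. Off-path (collateral) belief 0 gives 0·390 + 1·183 = 183.
Creditworthy: no collateral gives 252 − 0 = 252; collateral gives 183 − 83 = 100. Stays. ✓
Subprime: no collateral gives 252 − 0 = 252; collateral gives 183 − 311 = -128. Stays. ✓

Yes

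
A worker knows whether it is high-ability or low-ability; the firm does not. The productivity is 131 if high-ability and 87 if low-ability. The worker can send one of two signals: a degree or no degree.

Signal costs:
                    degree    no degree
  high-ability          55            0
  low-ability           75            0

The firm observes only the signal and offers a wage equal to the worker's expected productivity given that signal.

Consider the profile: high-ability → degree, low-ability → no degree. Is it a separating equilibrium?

No

Under separation the firm infers type exactly: degree → high-ability (pays 131), no degree → low-ability (pays 87).
High-ability: degree gives 131 − 55 = 76; no degree gives 87 − 0 = 87. Would deviate. ✗
Low-ability: no degree gives 87 − 0 = 87; degree gives 131 − 75 = 56. No deviation. ✓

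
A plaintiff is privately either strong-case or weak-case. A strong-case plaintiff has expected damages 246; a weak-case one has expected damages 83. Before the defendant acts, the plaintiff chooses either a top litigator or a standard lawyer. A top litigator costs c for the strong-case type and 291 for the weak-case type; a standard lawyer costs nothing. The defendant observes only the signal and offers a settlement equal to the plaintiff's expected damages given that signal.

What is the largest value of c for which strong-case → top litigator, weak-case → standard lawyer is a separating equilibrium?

163

Under separation: top litigator → strong-case (pays 246); standard lawyer → weak-case (pays 83).
Weak-case: 83 − 0 = 83 ≥ 246 − 291 = -45. Holds regardless of c. ✓
Strong-case: 246 − c ≥ 83 − 0, so c ≤ 246 − 83 = 163.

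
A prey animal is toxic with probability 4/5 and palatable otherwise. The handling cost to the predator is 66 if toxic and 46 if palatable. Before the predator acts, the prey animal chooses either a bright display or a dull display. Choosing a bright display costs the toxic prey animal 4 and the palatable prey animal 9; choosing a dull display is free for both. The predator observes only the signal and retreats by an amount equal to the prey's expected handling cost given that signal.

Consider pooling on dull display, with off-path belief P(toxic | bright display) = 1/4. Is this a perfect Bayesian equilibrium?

On the equilibrium path (dull display) the predator holds the prior 4/5 and pays 4/5·66 + 1/5·46 = 62. Off-path (bright display) belief 1/4 gives 1/4·66 + 3/4·46 = 51.
Toxic: dull display gives 62 − 0 = 62; bright display gives 51 − 4 = 47. Stays. ✓
Palatable: dull display gives 62 − 0 = 62; bright display gives 51 − 9 = 42. Stays. ✓
Beliefs are Bayes-consistent on-path and both types best-respond.

Yes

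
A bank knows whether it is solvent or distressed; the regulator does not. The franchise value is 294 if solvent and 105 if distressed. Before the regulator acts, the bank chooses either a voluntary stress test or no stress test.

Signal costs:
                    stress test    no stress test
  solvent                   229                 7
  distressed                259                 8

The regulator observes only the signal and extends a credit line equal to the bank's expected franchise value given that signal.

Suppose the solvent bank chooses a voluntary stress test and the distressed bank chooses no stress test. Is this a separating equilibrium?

No

Under separation the regulator infers type exactly: stress test → solvent (pays 294), no stress test → distressed (pays 105).
Solvent: stress test gives 294 − 229 = 65; no stress test gives 105 − 7 = 98. Would deviate. ✗
Distressed: no stress test gives 105 − 8 = 97; stress test gives 294 − 259 = 35. No deviation. ✓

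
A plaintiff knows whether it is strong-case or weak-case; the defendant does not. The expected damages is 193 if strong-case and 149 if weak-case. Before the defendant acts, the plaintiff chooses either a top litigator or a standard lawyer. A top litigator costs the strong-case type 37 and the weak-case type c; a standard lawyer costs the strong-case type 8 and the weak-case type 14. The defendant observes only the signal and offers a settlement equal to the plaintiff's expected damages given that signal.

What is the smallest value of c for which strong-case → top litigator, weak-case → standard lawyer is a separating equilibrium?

Under separation: top litigator → strong-case (pays 193); standard lawyer → weak-case (pays 149).
Strong-case: 193 − 37 = 156 ≥ 149 − 8 = 141. Holds regardless of c. ✓
Weak-case: 149 − 14 ≥ 193 − c, so c ≥ 193 − 135 = 58.

58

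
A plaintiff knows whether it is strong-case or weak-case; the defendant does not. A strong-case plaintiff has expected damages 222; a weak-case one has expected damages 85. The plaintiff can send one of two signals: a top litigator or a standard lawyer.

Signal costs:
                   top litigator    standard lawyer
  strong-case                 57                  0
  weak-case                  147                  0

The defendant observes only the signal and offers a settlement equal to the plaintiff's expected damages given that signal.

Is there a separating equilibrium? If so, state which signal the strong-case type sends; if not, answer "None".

top litigator

Try strong-case → top litigator, weak-case → standard lawyer:
  If types separate, top litigator earns payment 222 and standard lawyer earns 85.
  Strong-case: top litigator gives 222 − 57 = 165; standard lawyer gives 85 − 0 = 85. No deviation. ✓
  Weak-case: standard lawyer gives 85 − 0 = 85; top litigator gives 222 − 147 = 75. No deviation. ✓
Both hold — the strong-case type sends top litigator.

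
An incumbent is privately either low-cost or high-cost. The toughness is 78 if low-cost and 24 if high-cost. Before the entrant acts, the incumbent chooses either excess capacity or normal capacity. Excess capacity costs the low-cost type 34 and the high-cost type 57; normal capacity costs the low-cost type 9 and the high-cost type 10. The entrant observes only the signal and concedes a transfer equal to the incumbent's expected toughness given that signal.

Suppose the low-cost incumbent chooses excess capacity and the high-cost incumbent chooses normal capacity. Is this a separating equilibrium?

No

If types separate, excess capacity earns payment 78 and normal capacity earns 24.
Low-cost: excess capacity gives 78 − 34 = 44; normal capacity gives 24 − 9 = 15. No deviation. ✓
High-cost: normal capacity gives 24 − 10 = 14; excess capacity gives 78 − 57 = 21. Would deviate. ✗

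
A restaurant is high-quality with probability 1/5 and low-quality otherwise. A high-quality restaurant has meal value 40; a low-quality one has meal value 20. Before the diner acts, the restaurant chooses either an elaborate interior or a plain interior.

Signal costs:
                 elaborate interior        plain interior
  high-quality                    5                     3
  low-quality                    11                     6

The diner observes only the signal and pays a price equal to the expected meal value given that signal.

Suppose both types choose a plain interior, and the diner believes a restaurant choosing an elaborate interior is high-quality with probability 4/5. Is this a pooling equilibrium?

No

On the equilibrium path (plain interior) the diner holds the prior 1/5 and pays 1/5·40 + 4/5·20 = 24. Off-path (elaborate interior) belief 4/5 gives 4/5·40 + 1/5·20 = 36.
High-quality: plain interior gives 24 − 3 = 21; elaborate interior gives 36 − 5 = 31. Deviates. ✗
Low-quality: plain interior gives 24 − 6 = 18; elaborate interior gives 36 − 11 = 25. Deviates. ✗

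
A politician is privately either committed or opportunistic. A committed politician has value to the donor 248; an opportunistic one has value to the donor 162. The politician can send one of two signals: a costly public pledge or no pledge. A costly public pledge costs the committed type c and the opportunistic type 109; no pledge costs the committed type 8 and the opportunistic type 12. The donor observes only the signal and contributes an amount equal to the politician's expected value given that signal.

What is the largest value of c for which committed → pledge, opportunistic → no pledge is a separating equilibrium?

Under separation: pledge → committed (pays 248); no pledge → opportunistic (pays 162).
Opportunistic: 162 − 12 = 150 ≥ 248 − 109 = 139. Holds regardless of c. ✓
Committed: 248 − c ≥ 162 − 8, so c ≤ 248 − 154 = 94.

94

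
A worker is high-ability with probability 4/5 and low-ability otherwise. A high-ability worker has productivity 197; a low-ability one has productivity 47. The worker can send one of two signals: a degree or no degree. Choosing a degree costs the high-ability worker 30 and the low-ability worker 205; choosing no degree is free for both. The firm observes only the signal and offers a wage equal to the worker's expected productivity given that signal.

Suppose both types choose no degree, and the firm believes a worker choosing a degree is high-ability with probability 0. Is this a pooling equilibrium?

Yes

At the pooled signal (no degree) the firm holds the prior 4/5 and pays 4/5·197 + 1/5·47 = 167. Off-path (degree) belief 0 gives 0·197 + 1·47 = 47.
High-ability: no degree gives 167 − 0 = 167; degree gives 47 − 30 = 17. Stays. ✓
Low-ability: no degree gives 167 − 0 = 167; degree gives 47 − 205 = -158. Stays. ✓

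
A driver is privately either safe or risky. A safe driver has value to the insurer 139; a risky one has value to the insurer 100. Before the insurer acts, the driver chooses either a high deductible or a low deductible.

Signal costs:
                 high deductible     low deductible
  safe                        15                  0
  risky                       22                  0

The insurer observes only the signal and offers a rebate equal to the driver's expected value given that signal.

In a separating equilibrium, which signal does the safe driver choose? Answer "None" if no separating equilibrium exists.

None

Try safe → high deductible, risky → low deductible:
  If types separate, high deductible earns payment 139 and low deductible earns 100.
  Safe: high deductible gives 139 − 15 = 124; low deductible gives 100 − 0 = 100. No deviation. ✓
  Risky: low deductible gives 100 − 0 = 100; high deductible gives 139 − 22 = 117. Would deviate. ✗
Try safe → low deductible, risky → high deductible:
  If types separate, low deductible earns payment 139 and high deductible earns 100.
  Safe: low deductible gives 139 − 0 = 139; high deductible gives 100 − 15 = 85. No deviation. ✓
  Risky: high deductible gives 100 − 22 = 78; low deductible gives 139 − 0 = 139. Would deviate. ✗
Neither assignment is incentive-compatible.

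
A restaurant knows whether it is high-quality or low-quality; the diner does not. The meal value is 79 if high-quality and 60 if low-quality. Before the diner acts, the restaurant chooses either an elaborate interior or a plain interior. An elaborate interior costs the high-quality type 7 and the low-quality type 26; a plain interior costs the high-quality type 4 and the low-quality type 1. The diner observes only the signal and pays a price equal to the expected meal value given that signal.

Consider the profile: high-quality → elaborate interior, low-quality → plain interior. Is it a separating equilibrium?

If types separate, elaborate interior earns payment 79 and plain interior earns 60.
High-quality: elaborate interior gives 79 − 7 = 72; plain interior gives 60 − 4 = 56. No deviation. ✓
Low-quality: plain interior gives 60 − 1 = 59; elaborate interior gives 79 − 26 = 53. No deviation. ✓
Neither type gains from mimicking the other.

Yes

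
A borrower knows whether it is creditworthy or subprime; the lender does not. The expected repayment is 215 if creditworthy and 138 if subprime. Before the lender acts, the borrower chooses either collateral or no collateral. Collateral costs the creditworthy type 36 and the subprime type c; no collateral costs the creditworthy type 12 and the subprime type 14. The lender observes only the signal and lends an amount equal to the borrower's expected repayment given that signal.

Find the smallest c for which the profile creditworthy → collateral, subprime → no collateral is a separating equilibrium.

Under separation: collateral → creditworthy (pays 215); no collateral → subprime (pays 138).
Creditworthy: 215 − 36 = 179 ≥ 138 − 12 = 126. Holds regardless of c. ✓
Subprime: 138 − 14 ≥ 215 − c, so c ≥ 215 − 124 = 91.

91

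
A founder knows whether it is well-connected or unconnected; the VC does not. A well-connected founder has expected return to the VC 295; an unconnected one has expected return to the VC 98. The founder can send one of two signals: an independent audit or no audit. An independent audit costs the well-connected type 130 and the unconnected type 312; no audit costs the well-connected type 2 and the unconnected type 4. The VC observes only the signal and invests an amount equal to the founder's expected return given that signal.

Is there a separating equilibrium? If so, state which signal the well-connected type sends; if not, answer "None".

Try well-connected → audit, unconnected → no audit:
  If types separate, audit earns payment 295 and no audit earns 98.
  Well-connected: audit gives 295 − 130 = 165; no audit gives 98 − 2 = 96. No deviation. ✓
  Unconnected: no audit gives 98 − 4 = 94; audit gives 295 − 312 = -17. No deviation. ✓
Both hold — the well-connected type sends audit.

audit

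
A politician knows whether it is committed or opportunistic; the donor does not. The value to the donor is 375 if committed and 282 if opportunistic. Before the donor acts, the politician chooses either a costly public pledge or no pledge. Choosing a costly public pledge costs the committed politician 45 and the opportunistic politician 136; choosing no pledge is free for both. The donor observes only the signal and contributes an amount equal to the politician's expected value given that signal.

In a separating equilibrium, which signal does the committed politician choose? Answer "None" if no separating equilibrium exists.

pledge

Try committed → pledge, opportunistic → no pledge:
  If types separate, pledge earns payment 375 and no pledge earns 282.
  Committed: pledge gives 375 − 45 = 330; no pledge gives 282 − 0 = 282. No deviation. ✓
  Opportunistic: no pledge gives 282 − 0 = 282; pledge gives 375 − 136 = 239. No deviation. ✓
Both hold — the committed type sends pledge.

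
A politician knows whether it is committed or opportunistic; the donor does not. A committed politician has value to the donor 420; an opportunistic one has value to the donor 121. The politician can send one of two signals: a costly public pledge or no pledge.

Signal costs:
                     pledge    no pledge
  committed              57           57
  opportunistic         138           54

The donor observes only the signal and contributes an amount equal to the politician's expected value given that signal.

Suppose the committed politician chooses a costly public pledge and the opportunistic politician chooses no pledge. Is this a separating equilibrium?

No

If types separate, pledge earns payment 420 and no pledge earns 121.
Committed: pledge gives 420 − 57 = 363; no pledge gives 121 − 57 = 64. No deviation. ✓
Opportunistic: no pledge gives 121 − 54 = 67; pledge gives 420 − 138 = 282. Would deviate. ✗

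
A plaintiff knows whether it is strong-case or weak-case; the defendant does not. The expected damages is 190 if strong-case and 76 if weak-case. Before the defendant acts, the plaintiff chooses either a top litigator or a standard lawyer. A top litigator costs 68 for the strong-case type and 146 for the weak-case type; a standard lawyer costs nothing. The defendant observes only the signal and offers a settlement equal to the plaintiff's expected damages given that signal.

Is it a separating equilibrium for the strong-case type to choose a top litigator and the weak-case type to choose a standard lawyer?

Yes

If types separate, top litigator earns payment 190 and standard lawyer earns 76.
Strong-case: top litigator gives 190 − 68 = 122; standard lawyer gives 76 − 0 = 76. No deviation. ✓
Weak-case: standard lawyer gives 76 − 0 = 76; top litigator gives 190 − 146 = 44. No deviation. ✓
Both incentive constraints hold.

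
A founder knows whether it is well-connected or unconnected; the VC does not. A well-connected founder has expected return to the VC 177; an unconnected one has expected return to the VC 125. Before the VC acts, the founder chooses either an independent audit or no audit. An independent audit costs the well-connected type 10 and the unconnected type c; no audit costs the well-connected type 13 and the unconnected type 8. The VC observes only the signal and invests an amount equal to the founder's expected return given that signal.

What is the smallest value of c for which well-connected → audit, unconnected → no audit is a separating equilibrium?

Under separation: audit → well-connected (pays 177); no audit → unconnected (pays 125).
Well-connected: 177 − 10 = 167 ≥ 125 − 13 = 112. Holds regardless of c. ✓
Unconnected: 125 − 8 ≥ 177 − c, so c ≥ 177 − 117 = 60.

60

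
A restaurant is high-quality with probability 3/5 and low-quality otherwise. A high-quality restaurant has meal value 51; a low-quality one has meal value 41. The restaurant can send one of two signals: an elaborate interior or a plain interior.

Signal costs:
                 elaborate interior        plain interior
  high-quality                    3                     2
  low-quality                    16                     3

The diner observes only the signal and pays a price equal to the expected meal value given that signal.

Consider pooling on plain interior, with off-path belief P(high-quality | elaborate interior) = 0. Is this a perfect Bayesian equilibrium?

Yes

At the pooled signal (plain interior) the diner holds the prior 3/5 and pays 3/5·51 + 2/5·41 = 47. Off-path (elaborate interior) belief 0 gives 0·51 + 1·41 = 41.
High-quality: plain interior gives 47 − 2 = 45; elaborate interior gives 41 − 3 = 38. Stays. ✓
Low-quality: plain interior gives 47 − 3 = 44; elaborate interior gives 41 − 16 = 25. Stays. ✓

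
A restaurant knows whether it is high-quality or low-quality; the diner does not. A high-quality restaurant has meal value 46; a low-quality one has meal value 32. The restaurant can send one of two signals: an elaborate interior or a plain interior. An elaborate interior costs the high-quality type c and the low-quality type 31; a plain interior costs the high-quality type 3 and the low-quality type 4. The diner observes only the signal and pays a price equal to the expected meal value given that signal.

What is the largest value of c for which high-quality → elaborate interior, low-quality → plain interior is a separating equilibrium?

17

Under separation: elaborate interior → high-quality (pays 46); plain interior → low-quality (pays 32).
Low-quality: 32 − 4 = 28 ≥ 46 − 31 = 15. Holds regardless of c. ✓
High-quality: 46 − c ≥ 32 − 3, so c ≤ 46 − 29 = 17.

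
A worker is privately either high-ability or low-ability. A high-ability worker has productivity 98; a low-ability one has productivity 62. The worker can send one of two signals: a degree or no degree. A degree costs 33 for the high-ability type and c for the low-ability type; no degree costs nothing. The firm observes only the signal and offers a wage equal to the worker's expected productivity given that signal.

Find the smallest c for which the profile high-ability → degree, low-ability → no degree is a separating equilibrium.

Under separation: degree → high-ability (pays 98); no degree → low-ability (pays 62).
High-ability: 98 − 33 = 65 ≥ 62 − 0 = 62. Holds regardless of c. ✓
Low-ability: 62 − 0 ≥ 98 − c, so c ≥ 98 − 62 = 36.

36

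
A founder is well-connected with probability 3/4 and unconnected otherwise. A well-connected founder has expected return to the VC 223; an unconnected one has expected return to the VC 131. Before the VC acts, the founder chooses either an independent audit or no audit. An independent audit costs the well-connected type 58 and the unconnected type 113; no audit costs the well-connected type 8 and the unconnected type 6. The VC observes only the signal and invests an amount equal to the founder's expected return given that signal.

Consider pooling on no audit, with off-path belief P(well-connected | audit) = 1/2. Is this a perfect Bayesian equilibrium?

Yes

On the equilibrium path (no audit) the VC holds the prior 3/4 and pays 3/4·223 + 1/4·131 = 200. Off-path (audit) belief 1/2 gives 1/2·223 + 1/2·131 = 177.
Well-connected: no audit gives 200 − 8 = 192; audit gives 177 − 58 = 119. Stays. ✓
Unconnected: no audit gives 200 − 6 = 194; audit gives 177 − 113 = 64. Stays. ✓
Beliefs are Bayes-consistent on-path and both types best-respond.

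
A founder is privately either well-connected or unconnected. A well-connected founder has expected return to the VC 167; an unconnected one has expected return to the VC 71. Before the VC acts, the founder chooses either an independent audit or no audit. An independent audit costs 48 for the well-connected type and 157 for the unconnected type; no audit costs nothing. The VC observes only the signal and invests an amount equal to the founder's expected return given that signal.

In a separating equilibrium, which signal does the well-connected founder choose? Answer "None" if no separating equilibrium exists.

audit

Try well-connected → audit, unconnected → no audit:
  If types separate, audit earns payment 167 and no audit earns 71.
  Well-connected: audit gives 167 − 48 = 119; no audit gives 71 − 0 = 71. No deviation. ✓
  Unconnected: no audit gives 71 − 0 = 71; audit gives 167 − 157 = 10. No deviation. ✓
Both hold — the well-connected type sends audit.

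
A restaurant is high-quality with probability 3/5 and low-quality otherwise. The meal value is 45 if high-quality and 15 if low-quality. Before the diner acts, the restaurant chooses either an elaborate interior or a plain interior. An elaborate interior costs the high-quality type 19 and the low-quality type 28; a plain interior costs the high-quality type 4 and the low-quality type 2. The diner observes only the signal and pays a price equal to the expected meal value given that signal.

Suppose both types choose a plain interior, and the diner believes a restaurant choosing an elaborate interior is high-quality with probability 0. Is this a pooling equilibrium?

At the pooled signal (plain interior) the diner holds the prior 3/5 and pays 3/5·45 + 2/5·15 = 33. Off-path (elaborate interior) belief 0 gives 0·45 + 1·15 = 15.
High-quality: plain interior gives 33 − 4 = 29; elaborate interior gives 15 − 19 = -4. Stays. ✓
Low-quality: plain interior gives 33 − 2 = 31; elaborate interior gives 15 − 28 = -13. Stays. ✓

Yes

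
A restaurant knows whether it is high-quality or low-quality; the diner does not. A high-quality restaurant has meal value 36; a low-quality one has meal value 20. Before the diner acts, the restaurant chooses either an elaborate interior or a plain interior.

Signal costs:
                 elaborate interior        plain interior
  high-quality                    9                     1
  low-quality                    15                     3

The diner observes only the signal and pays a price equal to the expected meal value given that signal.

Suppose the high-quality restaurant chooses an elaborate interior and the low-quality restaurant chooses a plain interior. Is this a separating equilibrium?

No

Under separation the diner infers type exactly: elaborate interior → high-quality (pays 36), plain interior → low-quality (pays 20).
High-quality: elaborate interior gives 36 − 9 = 27; plain interior gives 20 − 1 = 19. No deviation. ✓
Low-quality: plain interior gives 20 − 3 = 17; elaborate interior gives 36 − 15 = 21. Would deviate. ✗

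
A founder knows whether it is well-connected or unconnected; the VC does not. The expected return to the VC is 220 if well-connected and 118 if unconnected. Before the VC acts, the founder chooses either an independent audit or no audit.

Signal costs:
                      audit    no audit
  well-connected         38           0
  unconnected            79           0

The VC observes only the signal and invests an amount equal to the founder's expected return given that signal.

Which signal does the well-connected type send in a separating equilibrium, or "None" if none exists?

Try well-connected → audit, unconnected → no audit:
  If types separate, audit earns payment 220 and no audit earns 118.
  Well-connected: audit gives 220 − 38 = 182; no audit gives 118 − 0 = 118. No deviation. ✓
  Unconnected: no audit gives 118 − 0 = 118; audit gives 220 − 79 = 141. Would deviate. ✗
Try well-connected → no audit, unconnected → audit:
  If types separate, no audit earns payment 220 and audit earns 118.
  Well-connected: no audit gives 220 − 0 = 220; audit gives 118 − 38 = 80. No deviation. ✓
  Unconnected: audit gives 118 − 79 = 39; no audit gives 220 − 0 = 220. Would deviate. ✗
Neither assignment is incentive-compatible.

None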